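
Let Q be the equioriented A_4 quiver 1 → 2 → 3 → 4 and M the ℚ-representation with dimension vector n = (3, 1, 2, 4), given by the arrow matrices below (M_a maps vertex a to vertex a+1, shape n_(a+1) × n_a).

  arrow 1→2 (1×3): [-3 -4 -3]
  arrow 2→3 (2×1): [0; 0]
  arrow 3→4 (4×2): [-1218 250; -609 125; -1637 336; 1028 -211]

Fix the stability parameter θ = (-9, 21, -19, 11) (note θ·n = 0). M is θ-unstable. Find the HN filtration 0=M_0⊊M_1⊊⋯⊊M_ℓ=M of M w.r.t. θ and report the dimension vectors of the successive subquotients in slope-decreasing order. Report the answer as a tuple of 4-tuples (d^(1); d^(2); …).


Barcode: M ≅ I[1,1]^2, I[1,2], I[3,4]^2, I[4,4]^2. HN layers by μ_θ (4 steps, strictly decreasing):
  μ^(1)=21; μ^(2)=11; μ^(3)=-9; μ^(4)=-19

((0, 1, 0, 0); (0, 0, 0, 4); (3, 0, 0, 0); (0, 0, 2, 0))


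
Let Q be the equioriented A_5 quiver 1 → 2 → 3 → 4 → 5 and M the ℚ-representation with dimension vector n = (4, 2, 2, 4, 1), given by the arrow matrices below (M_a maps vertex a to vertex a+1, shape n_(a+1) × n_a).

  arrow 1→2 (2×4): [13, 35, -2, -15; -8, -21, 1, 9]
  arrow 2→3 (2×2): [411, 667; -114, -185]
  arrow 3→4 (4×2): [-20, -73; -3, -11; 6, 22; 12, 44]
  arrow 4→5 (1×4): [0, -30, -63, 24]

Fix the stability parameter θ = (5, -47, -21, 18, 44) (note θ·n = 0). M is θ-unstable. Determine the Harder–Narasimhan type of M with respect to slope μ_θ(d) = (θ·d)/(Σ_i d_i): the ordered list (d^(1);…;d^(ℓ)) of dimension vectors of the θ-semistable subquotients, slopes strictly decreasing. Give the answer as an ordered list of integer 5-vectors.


Barcode: M ≅ I[1,1]^2, I[1,4]^2, I[4,4], I[4,5]. HN layers by μ_θ (4 steps, strictly decreasing):
  μ^(1)=44; μ^(2)=18; μ^(3)=5; μ^(4)=-21

((0, 0, 0, 0, 1); (0, 0, 0, 4, 0); (2, 0, 0, 0, 0); (2, 2, 2, 0, 0))


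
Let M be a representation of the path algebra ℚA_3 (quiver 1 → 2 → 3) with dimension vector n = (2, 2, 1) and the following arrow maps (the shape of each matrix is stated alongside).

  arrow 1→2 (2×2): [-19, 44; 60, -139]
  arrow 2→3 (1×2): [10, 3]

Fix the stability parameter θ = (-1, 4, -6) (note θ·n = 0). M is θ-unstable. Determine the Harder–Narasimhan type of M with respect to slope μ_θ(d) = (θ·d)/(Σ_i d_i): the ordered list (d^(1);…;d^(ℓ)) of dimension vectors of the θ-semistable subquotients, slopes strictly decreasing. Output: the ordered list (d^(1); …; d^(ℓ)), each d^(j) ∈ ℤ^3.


Via rank(M_{q-1}∘⋯∘M_p): M ≅ I[1,2], I[1,3].
μ_θ-semistable layers: μ^(1)=4; μ^(2)=-1

((0, 1, 0); (2, 1, 1))


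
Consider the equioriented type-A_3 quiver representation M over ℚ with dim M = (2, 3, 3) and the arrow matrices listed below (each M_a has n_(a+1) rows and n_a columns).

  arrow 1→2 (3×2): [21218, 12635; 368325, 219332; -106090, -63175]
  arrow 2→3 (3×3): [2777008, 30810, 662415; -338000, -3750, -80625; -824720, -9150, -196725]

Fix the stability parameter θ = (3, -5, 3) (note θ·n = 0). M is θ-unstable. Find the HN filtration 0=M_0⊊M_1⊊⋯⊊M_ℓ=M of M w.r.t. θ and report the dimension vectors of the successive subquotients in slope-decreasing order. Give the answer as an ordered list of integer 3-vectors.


Barcode: M ≅ I[1,2], I[1,3], I[2,2], I[3,3]^2. HN layers by μ_θ (3 steps, strictly decreasing):
  μ^(1)=3; μ^(2)=-1; μ^(3)=-5

((0, 0, 3); (2, 2, 0); (0, 1, 0))


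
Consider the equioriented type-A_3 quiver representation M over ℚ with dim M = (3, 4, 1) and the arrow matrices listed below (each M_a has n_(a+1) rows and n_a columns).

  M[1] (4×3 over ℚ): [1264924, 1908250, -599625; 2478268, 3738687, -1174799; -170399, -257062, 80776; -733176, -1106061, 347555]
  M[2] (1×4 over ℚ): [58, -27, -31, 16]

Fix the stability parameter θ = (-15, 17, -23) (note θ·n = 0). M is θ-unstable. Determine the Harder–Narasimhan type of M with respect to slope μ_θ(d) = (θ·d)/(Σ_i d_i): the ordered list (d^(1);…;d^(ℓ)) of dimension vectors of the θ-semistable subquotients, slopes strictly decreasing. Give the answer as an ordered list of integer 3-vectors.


Barcode: M ≅ I[1,2]^2, I[1,3], I[2,2]. HN layers by μ_θ (3 steps, strictly decreasing):
  μ^(1)=17; μ^(2)=-3; μ^(3)=-15

((0, 3, 0); (0, 1, 1); (3, 0, 0))


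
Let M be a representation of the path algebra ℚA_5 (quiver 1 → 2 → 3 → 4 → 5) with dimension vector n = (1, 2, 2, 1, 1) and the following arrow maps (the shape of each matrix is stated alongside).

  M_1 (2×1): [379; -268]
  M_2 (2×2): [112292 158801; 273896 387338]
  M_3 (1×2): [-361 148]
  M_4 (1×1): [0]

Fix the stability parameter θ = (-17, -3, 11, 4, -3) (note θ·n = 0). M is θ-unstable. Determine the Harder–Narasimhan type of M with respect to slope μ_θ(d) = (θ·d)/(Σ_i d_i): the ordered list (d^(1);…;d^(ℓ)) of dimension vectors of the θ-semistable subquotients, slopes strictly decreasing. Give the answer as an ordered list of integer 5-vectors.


Barcode: M ≅ I[1,2], I[2,4], I[3,3], I[5,5]. HN layers by μ_θ (4 steps, strictly decreasing):
  μ^(1)=11; μ^(2)=15/2; μ^(3)=-3; μ^(4)=-17

((0, 0, 1, 0, 0); (0, 0, 1, 1, 0); (0, 2, 0, 0, 1); (1, 0, 0, 0, 0))


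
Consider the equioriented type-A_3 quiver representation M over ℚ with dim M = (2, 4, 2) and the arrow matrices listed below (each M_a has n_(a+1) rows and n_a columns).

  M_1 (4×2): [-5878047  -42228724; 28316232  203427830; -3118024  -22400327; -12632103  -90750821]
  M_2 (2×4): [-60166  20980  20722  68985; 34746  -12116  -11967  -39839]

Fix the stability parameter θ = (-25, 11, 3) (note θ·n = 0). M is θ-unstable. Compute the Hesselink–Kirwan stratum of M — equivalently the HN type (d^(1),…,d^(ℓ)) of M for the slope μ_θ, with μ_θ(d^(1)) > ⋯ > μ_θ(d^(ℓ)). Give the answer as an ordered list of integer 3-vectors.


Via rank(M_{q-1}∘⋯∘M_p): M ≅ I[1,3]^2, I[2,2]^2.
μ_θ-semistable layers: μ^(1)=11; μ^(2)=7; μ^(3)=-25

((0, 2, 0); (0, 2, 2); (2, 0, 0))


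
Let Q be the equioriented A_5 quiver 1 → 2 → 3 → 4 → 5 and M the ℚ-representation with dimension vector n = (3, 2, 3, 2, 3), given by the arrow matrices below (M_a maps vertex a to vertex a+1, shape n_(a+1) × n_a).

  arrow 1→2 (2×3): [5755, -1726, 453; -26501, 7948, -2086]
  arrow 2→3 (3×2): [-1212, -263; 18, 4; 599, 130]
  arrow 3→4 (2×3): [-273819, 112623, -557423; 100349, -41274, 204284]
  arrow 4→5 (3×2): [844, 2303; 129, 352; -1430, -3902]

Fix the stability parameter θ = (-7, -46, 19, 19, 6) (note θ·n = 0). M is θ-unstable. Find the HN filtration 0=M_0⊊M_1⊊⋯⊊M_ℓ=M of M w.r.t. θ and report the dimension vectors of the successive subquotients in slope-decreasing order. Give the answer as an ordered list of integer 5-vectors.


Via rank(M_{q-1}∘⋯∘M_p): M ≅ I[1,1], I[1,5]^2, I[3,3], I[5,5].
μ_θ-semistable layers: μ^(1)=19; μ^(2)=44/3; μ^(3)=6; μ^(4)=-7; μ^(5)=-53/2

((0, 0, 1, 0, 0); (0, 0, 2, 2, 2); (0, 0, 0, 0, 1); (1, 0, 0, 0, 0); (2, 2, 0, 0, 0))


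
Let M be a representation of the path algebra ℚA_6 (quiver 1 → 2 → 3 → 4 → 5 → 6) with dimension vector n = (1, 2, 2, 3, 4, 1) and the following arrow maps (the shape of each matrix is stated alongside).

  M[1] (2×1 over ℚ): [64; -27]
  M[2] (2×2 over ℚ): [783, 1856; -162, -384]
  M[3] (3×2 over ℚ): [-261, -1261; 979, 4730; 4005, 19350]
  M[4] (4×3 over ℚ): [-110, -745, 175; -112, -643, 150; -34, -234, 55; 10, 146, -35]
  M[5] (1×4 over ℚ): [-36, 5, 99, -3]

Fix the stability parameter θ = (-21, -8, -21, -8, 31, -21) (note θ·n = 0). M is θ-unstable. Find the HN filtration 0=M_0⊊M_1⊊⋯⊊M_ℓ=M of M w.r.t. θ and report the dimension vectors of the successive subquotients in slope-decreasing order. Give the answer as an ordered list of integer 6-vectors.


Barcode: M ≅ I[1,2], I[2,6], I[3,5], I[4,4], I[5,5]^2. HN layers by μ_θ (5 steps, strictly decreasing):
  μ^(1)=31; μ^(2)=5; μ^(3)=-8; μ^(4)=-29/2; μ^(5)=-21

((0, 0, 0, 0, 3, 0); (0, 0, 0, 0, 1, 1); (0, 1, 0, 3, 0, 0); (0, 1, 1, 0, 0, 0); (1, 0, 1, 0, 0, 0))


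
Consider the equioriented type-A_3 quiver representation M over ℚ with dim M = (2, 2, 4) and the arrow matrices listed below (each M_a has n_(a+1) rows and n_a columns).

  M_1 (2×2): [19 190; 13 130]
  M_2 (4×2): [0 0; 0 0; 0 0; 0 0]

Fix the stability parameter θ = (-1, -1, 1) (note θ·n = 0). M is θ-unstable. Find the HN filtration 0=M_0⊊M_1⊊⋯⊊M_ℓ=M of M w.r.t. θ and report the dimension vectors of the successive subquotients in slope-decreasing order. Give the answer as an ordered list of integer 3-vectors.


Interval decomposition of M: I[1,1], I[1,2], I[2,2], I[3,3]^4.
HN type (ℓ=2): μ^(1)=1; μ^(2)=-1

((0, 0, 4); (2, 2, 0))


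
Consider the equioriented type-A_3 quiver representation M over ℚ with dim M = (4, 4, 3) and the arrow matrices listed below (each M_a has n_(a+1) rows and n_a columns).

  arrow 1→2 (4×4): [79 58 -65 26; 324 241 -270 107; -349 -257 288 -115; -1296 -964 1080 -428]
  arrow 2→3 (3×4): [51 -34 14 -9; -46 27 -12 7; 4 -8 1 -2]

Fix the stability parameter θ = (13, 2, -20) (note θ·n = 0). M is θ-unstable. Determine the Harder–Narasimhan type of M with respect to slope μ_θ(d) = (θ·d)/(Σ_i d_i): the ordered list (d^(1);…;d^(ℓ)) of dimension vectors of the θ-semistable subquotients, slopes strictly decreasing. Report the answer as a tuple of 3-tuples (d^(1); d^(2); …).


Interval decomposition of M: I[1,1], I[1,3]^3, I[2,2].
HN type (ℓ=3): μ^(1)=13; μ^(2)=2; μ^(3)=-5/3

((1, 0, 0); (0, 1, 0); (3, 3, 3))


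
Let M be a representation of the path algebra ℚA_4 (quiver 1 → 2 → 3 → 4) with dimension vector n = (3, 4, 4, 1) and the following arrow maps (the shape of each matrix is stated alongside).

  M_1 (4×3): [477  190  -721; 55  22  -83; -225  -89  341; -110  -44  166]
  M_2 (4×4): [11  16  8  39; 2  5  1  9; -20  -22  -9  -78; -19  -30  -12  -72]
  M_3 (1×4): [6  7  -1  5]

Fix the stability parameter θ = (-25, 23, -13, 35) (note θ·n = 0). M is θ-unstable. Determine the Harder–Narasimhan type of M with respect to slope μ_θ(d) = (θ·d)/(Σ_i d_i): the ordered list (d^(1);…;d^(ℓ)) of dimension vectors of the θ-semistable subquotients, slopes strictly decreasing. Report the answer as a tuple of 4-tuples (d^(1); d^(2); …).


Via rank(M_{q-1}∘⋯∘M_p): M ≅ I[1,1], I[1,3]^2, I[2,3], I[2,4].
μ_θ-semistable layers: μ^(1)=35; μ^(2)=5; μ^(3)=-25

((0, 0, 0, 1); (0, 4, 4, 0); (3, 0, 0, 0))


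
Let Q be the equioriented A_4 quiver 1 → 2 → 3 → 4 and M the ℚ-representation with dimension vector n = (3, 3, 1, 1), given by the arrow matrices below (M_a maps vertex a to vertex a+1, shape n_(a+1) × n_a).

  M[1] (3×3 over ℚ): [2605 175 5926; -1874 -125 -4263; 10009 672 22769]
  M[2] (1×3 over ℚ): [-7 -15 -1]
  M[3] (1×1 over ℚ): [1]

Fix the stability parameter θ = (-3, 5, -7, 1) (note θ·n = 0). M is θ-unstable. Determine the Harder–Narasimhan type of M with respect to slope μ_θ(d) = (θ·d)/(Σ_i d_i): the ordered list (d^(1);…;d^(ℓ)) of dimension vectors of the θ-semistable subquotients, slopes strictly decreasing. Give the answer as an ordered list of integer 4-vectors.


Interval decomposition of M: I[1,2]^2, I[1,4].
HN type (ℓ=4): μ^(1)=5; μ^(2)=1; μ^(3)=-1; μ^(4)=-3

((0, 2, 0, 0); (0, 0, 0, 1); (0, 1, 1, 0); (3, 0, 0, 0))


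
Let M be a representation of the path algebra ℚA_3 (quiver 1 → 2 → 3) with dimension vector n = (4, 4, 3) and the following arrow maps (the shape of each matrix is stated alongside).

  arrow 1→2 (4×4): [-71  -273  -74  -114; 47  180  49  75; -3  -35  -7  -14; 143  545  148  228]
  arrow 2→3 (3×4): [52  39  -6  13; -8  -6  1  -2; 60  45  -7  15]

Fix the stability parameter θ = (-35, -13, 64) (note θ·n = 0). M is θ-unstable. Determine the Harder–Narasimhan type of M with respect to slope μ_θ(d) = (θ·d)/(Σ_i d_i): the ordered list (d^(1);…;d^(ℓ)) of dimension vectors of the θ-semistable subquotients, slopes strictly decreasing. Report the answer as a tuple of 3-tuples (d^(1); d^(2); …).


Barcode: M ≅ I[1,2]^2, I[1,3]^2, I[3,3]. HN layers by μ_θ (3 steps, strictly decreasing):
  μ^(1)=64; μ^(2)=-13; μ^(3)=-35

((0, 0, 3); (0, 4, 0); (4, 0, 0))


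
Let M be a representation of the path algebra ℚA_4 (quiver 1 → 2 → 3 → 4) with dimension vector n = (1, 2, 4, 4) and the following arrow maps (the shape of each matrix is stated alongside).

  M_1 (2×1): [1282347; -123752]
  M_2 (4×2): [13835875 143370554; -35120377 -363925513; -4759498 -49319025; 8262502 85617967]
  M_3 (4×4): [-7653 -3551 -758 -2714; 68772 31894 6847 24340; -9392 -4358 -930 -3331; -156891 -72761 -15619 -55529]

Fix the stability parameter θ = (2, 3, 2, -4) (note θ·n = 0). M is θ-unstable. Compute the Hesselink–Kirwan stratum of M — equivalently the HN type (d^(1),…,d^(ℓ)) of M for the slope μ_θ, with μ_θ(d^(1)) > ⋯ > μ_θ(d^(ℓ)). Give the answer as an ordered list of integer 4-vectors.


Barcode: M ≅ I[1,3], I[2,4], I[3,4]^2, I[4,4]. HN layers by μ_θ (5 steps, strictly decreasing):
  μ^(1)=5/2; μ^(2)=2; μ^(3)=1/3; μ^(4)=-1; μ^(5)=-4

((0, 1, 1, 0); (1, 0, 0, 0); (0, 1, 1, 1); (0, 0, 2, 2); (0, 0, 0, 1))


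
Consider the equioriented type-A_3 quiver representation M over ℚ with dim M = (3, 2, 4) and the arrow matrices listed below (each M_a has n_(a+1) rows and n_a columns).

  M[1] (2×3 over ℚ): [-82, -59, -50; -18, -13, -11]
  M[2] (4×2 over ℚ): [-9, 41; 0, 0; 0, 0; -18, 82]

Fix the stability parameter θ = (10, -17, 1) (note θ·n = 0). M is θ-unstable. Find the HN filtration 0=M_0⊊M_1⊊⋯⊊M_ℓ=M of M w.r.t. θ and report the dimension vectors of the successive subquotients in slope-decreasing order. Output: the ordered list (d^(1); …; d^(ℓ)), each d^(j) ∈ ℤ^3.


Barcode: M ≅ I[1,1], I[1,2], I[1,3], I[3,3]^3. HN layers by μ_θ (3 steps, strictly decreasing):
  μ^(1)=10; μ^(2)=1; μ^(3)=-7/2

((1, 0, 0); (0, 0, 4); (2, 2, 0))


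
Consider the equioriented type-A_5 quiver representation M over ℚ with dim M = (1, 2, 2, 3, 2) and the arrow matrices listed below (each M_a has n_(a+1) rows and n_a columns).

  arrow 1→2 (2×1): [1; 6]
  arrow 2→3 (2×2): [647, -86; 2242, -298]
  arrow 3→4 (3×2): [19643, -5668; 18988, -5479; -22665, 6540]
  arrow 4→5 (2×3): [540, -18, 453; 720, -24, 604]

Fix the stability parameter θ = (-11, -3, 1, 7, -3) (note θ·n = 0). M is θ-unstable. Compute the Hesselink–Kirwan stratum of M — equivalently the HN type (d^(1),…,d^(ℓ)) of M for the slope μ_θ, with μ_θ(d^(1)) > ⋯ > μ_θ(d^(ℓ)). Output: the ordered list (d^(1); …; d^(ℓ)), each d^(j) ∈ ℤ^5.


Interval decomposition of M: I[1,5], I[2,4], I[4,4], I[5,5].
HN type (ℓ=5): μ^(1)=7; μ^(2)=2; μ^(3)=1; μ^(4)=-3; μ^(5)=-11

((0, 0, 0, 2, 0); (0, 0, 0, 1, 1); (0, 0, 2, 0, 0); (0, 2, 0, 0, 1); (1, 0, 0, 0, 0))


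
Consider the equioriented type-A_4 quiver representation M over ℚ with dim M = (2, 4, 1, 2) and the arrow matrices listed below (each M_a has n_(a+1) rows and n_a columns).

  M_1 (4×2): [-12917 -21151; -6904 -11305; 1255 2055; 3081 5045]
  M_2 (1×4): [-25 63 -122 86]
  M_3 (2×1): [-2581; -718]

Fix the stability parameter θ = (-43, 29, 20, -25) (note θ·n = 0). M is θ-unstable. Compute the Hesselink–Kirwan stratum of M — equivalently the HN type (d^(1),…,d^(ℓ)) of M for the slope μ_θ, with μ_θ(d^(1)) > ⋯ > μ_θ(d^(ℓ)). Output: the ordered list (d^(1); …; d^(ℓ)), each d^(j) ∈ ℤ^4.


Via rank(M_{q-1}∘⋯∘M_p): M ≅ I[1,2], I[1,4], I[2,2]^2, I[4,4].
μ_θ-semistable layers: μ^(1)=29; μ^(2)=8; μ^(3)=-25; μ^(4)=-43

((0, 3, 0, 0); (0, 1, 1, 1); (0, 0, 0, 1); (2, 0, 0, 0))


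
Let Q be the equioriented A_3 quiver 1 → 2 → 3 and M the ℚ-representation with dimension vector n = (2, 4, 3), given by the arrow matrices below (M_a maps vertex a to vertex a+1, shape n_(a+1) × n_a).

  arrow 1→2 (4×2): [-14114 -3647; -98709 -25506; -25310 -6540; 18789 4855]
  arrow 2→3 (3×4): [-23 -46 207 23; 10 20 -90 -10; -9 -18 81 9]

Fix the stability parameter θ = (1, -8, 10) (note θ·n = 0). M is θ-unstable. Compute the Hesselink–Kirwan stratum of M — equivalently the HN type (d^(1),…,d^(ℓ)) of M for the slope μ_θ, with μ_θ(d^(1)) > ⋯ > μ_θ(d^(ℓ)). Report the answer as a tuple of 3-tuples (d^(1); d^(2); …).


Barcode: M ≅ I[1,2], I[1,3], I[2,2]^2, I[3,3]^2. HN layers by μ_θ (3 steps, strictly decreasing):
  μ^(1)=10; μ^(2)=-7/2; μ^(3)=-8

((0, 0, 3); (2, 2, 0); (0, 2, 0))


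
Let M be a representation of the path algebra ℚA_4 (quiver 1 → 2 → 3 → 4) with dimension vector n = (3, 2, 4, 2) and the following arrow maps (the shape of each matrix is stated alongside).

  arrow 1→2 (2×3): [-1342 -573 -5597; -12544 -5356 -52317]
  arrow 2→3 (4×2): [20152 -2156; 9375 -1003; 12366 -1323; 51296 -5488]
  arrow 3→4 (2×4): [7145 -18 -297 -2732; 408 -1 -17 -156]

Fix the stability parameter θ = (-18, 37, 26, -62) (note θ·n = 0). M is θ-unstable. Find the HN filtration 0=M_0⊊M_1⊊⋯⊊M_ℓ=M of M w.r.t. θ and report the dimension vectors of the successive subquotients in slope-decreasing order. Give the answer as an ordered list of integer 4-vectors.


Barcode: M ≅ I[1,1], I[1,4]^2, I[3,3]^2. HN layers by μ_θ (3 steps, strictly decreasing):
  μ^(1)=26; μ^(2)=1/3; μ^(3)=-18

((0, 0, 2, 0); (0, 2, 2, 2); (3, 0, 0, 0))


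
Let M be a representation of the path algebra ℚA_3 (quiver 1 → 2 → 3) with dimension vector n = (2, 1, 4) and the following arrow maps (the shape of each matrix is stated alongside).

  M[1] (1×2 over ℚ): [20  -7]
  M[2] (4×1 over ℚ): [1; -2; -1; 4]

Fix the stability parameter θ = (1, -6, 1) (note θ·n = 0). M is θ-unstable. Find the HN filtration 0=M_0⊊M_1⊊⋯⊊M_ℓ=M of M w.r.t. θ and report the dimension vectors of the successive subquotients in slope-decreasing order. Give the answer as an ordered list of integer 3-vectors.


Interval decomposition of M: I[1,1], I[1,3], I[3,3]^3.
HN type (ℓ=2): μ^(1)=1; μ^(2)=-5/2

((1, 0, 4); (1, 1, 0))


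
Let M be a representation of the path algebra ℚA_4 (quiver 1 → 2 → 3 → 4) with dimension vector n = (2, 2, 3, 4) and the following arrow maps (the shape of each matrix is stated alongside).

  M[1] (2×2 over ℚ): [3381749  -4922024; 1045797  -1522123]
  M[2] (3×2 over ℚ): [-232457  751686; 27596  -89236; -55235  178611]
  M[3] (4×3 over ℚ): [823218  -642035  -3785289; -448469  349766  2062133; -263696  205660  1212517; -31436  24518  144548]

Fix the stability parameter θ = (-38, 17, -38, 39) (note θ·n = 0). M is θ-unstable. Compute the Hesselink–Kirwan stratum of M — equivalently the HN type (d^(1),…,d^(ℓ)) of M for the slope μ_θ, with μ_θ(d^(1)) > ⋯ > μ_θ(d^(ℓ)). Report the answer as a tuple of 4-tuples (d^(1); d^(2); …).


Via rank(M_{q-1}∘⋯∘M_p): M ≅ I[1,4]^2, I[3,4], I[4,4].
μ_θ-semistable layers: μ^(1)=39; μ^(2)=-21/2; μ^(3)=-38

((0, 0, 0, 4); (0, 2, 2, 0); (2, 0, 1, 0))


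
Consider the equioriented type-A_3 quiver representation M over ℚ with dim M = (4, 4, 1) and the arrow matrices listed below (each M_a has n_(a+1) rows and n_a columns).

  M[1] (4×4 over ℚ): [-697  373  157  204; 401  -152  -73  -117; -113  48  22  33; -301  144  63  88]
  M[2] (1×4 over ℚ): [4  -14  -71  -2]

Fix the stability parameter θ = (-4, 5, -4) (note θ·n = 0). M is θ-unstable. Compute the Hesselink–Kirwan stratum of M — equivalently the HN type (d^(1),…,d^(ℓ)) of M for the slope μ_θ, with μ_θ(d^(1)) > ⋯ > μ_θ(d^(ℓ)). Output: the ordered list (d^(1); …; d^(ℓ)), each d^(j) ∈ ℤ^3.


Interval decomposition of M: I[1,2]^3, I[1,3].
HN type (ℓ=3): μ^(1)=5; μ^(2)=1/2; μ^(3)=-4

((0, 3, 0); (0, 1, 1); (4, 0, 0))


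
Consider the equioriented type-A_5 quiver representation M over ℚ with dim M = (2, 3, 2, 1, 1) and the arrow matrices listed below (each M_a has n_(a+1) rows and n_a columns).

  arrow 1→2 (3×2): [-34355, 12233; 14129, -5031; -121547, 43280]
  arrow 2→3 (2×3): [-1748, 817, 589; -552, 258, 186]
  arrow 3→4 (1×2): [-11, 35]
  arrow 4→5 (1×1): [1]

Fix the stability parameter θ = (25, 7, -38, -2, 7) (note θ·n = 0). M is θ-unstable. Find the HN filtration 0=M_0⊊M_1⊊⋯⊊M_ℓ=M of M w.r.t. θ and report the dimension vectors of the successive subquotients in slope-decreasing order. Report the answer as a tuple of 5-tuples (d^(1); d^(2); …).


Barcode: M ≅ I[1,2], I[1,5], I[2,2], I[3,3]. HN layers by μ_θ (4 steps, strictly decreasing):
  μ^(1)=16; μ^(2)=7; μ^(3)=-2; μ^(4)=-38

((1, 1, 0, 0, 0); (0, 1, 0, 0, 1); (1, 1, 1, 1, 0); (0, 0, 1, 0, 0))


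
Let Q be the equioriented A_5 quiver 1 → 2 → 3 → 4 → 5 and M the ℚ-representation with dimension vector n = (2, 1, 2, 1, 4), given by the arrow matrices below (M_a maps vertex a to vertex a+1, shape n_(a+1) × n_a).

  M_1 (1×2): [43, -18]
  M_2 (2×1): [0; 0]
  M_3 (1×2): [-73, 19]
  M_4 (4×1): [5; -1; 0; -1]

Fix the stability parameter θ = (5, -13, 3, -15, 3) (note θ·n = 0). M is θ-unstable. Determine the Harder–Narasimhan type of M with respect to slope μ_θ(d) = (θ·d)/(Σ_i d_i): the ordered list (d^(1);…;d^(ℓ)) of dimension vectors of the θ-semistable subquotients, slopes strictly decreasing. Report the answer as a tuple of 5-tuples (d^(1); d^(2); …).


Interval decomposition of M: I[1,1], I[1,2], I[3,3], I[3,5], I[5,5]^3.
HN type (ℓ=4): μ^(1)=5; μ^(2)=3; μ^(3)=-4; μ^(4)=-6

((1, 0, 0, 0, 0); (0, 0, 1, 0, 4); (1, 1, 0, 0, 0); (0, 0, 1, 1, 0))


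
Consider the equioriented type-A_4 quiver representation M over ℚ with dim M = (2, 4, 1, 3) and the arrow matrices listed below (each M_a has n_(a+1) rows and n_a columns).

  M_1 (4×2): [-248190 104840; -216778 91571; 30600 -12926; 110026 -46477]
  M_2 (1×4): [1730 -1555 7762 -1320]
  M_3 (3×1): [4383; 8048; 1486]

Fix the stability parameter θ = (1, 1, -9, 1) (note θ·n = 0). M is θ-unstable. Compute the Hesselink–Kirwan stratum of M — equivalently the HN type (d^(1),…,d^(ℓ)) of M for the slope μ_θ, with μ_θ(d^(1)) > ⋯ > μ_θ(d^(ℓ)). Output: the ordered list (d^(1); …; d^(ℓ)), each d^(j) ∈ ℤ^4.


Interval decomposition of M: I[1,2], I[1,4], I[2,2]^2, I[4,4]^2.
HN type (ℓ=2): μ^(1)=1; μ^(2)=-7/3

((1, 3, 0, 3); (1, 1, 1, 0))


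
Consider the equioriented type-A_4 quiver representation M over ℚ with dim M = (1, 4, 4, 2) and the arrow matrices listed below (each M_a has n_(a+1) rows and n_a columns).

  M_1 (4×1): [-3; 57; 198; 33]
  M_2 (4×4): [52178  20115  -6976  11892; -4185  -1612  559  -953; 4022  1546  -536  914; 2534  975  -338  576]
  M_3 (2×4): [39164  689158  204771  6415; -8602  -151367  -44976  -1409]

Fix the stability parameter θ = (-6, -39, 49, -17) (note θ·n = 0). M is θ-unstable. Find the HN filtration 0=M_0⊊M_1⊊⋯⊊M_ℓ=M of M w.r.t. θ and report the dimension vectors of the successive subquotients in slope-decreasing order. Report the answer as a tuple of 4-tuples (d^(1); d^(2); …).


Barcode: M ≅ I[1,4], I[2,2], I[2,3], I[2,4], I[3,3]. HN layers by μ_θ (4 steps, strictly decreasing):
  μ^(1)=49; μ^(2)=16; μ^(3)=-45/2; μ^(4)=-39

((0, 0, 2, 0); (0, 0, 2, 2); (1, 1, 0, 0); (0, 3, 0, 0))


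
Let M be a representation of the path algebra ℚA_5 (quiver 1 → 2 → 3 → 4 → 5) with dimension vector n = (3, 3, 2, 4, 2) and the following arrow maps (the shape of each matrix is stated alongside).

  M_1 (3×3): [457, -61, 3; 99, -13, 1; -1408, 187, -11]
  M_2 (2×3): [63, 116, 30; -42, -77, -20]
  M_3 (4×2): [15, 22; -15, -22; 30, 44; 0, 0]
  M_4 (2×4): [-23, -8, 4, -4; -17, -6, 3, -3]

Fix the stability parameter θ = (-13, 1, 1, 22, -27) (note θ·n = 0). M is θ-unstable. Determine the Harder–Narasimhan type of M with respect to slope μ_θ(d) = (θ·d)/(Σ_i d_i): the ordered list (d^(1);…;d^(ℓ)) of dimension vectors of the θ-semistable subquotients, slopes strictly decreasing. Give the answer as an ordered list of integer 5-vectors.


Interval decomposition of M: I[1,2], I[1,3], I[1,5], I[4,4]^2, I[4,5].
HN type (ℓ=5): μ^(1)=22; μ^(2)=1; μ^(3)=-3/4; μ^(4)=-5/2; μ^(5)=-13

((0, 0, 0, 2, 0); (0, 2, 1, 0, 0); (0, 1, 1, 1, 1); (0, 0, 0, 1, 1); (3, 0, 0, 0, 0))


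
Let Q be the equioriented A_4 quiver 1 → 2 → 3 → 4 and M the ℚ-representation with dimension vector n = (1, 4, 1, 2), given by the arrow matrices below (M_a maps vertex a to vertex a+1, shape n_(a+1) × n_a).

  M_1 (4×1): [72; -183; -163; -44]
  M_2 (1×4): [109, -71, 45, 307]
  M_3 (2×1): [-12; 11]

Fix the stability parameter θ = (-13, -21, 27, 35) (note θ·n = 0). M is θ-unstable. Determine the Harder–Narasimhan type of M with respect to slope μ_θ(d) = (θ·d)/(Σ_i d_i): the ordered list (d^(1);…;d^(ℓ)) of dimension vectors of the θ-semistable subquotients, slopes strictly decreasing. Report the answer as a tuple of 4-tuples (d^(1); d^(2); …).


Barcode: M ≅ I[1,4], I[2,2]^3, I[4,4]. HN layers by μ_θ (4 steps, strictly decreasing):
  μ^(1)=35; μ^(2)=27; μ^(3)=-17; μ^(4)=-21

((0, 0, 0, 2); (0, 0, 1, 0); (1, 1, 0, 0); (0, 3, 0, 0))


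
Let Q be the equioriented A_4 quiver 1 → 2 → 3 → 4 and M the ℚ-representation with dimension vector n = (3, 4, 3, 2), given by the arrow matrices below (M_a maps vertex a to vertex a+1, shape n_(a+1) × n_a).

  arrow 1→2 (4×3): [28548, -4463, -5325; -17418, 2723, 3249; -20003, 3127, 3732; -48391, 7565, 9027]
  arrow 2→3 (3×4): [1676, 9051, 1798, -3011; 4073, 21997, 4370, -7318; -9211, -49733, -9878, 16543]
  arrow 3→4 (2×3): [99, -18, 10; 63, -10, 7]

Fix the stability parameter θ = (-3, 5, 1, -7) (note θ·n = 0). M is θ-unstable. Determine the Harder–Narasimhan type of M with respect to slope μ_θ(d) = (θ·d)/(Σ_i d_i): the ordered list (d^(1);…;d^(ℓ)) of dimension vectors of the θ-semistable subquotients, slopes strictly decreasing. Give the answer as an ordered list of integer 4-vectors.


Via rank(M_{q-1}∘⋯∘M_p): M ≅ I[1,3], I[1,4]^2, I[2,2].
μ_θ-semistable layers: μ^(1)=5; μ^(2)=3; μ^(3)=-1/3; μ^(4)=-3

((0, 1, 0, 0); (0, 1, 1, 0); (0, 2, 2, 2); (3, 0, 0, 0))


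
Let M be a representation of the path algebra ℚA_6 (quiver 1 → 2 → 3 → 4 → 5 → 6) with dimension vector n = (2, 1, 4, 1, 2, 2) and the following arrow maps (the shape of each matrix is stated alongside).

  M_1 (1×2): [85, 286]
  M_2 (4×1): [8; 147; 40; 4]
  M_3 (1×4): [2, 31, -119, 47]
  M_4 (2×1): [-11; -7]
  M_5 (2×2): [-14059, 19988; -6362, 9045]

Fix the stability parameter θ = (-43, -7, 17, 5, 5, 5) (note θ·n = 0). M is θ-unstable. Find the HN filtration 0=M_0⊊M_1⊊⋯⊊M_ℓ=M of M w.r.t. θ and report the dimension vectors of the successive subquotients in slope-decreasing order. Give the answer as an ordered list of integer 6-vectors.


Via rank(M_{q-1}∘⋯∘M_p): M ≅ I[1,1], I[1,6], I[3,3]^3, I[5,6].
μ_θ-semistable layers: μ^(1)=17; μ^(2)=8; μ^(3)=5; μ^(4)=-7; μ^(5)=-43

((0, 0, 3, 0, 0, 0); (0, 0, 1, 1, 1, 1); (0, 0, 0, 0, 1, 1); (0, 1, 0, 0, 0, 0); (2, 0, 0, 0, 0, 0))


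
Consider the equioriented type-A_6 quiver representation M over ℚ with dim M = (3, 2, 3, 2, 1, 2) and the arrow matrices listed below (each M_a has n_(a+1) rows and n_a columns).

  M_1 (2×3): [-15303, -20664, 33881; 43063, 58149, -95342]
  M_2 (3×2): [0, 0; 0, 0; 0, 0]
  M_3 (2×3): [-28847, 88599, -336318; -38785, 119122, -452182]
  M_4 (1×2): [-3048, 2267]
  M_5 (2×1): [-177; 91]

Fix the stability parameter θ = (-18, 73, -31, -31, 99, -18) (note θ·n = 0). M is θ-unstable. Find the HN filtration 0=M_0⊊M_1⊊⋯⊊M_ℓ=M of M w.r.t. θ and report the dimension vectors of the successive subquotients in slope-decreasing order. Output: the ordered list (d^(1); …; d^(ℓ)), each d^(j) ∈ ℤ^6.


Barcode: M ≅ I[1,1], I[1,2]^2, I[3,3], I[3,4], I[3,6], I[6,6]. HN layers by μ_θ (4 steps, strictly decreasing):
  μ^(1)=73; μ^(2)=81/2; μ^(3)=-18; μ^(4)=-31

((0, 2, 0, 0, 0, 0); (0, 0, 0, 0, 1, 1); (3, 0, 0, 0, 0, 1); (0, 0, 3, 2, 0, 0))


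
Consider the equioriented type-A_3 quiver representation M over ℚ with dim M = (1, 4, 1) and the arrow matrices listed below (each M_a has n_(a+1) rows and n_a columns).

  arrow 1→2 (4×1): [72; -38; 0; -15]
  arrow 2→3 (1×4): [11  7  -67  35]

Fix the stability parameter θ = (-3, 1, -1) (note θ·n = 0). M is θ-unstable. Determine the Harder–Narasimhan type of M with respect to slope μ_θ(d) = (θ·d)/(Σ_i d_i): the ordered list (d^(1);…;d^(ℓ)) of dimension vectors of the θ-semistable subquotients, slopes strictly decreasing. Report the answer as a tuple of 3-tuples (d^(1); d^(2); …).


Barcode: M ≅ I[1,3], I[2,2]^3. HN layers by μ_θ (3 steps, strictly decreasing):
  μ^(1)=1; μ^(2)=0; μ^(3)=-3

((0, 3, 0); (0, 1, 1); (1, 0, 0))


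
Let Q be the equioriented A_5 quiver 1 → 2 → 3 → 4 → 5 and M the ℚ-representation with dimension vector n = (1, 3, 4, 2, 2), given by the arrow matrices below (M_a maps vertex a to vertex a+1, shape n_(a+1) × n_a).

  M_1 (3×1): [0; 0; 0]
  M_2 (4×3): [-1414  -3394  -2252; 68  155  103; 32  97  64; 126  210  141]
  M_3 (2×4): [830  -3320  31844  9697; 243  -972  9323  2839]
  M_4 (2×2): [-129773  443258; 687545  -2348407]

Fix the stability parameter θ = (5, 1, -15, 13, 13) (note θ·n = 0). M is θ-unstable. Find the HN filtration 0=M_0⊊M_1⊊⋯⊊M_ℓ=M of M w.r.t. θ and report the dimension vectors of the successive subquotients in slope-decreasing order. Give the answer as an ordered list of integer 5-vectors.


Via rank(M_{q-1}∘⋯∘M_p): M ≅ I[1,1], I[2,3], I[2,5]^2, I[3,3].
μ_θ-semistable layers: μ^(1)=13; μ^(2)=5; μ^(3)=-7; μ^(4)=-15

((0, 0, 0, 2, 2); (1, 0, 0, 0, 0); (0, 3, 3, 0, 0); (0, 0, 1, 0, 0))


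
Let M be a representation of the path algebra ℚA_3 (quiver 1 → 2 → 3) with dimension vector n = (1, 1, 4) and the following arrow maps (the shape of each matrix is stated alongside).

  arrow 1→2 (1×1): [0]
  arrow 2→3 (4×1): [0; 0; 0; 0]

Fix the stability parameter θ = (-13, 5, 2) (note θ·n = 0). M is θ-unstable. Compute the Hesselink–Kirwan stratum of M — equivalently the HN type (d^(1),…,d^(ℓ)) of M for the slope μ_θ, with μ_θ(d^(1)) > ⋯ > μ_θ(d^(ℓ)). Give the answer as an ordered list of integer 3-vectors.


Interval decomposition of M: I[1,1], I[2,2], I[3,3]^4.
HN type (ℓ=3): μ^(1)=5; μ^(2)=2; μ^(3)=-13

((0, 1, 0); (0, 0, 4); (1, 0, 0))


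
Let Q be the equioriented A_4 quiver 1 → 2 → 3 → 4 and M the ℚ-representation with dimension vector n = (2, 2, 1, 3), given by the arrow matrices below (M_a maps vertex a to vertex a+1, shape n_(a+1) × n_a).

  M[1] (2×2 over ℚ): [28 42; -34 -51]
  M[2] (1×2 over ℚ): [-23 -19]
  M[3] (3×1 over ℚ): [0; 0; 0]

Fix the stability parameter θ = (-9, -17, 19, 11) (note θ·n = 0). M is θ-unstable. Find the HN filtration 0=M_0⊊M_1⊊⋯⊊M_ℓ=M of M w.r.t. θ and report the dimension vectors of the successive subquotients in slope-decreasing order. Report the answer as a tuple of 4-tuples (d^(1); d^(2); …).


Barcode: M ≅ I[1,1], I[1,3], I[2,2], I[4,4]^3. HN layers by μ_θ (5 steps, strictly decreasing):
  μ^(1)=19; μ^(2)=11; μ^(3)=-9; μ^(4)=-13; μ^(5)=-17

((0, 0, 1, 0); (0, 0, 0, 3); (1, 0, 0, 0); (1, 1, 0, 0); (0, 1, 0, 0))


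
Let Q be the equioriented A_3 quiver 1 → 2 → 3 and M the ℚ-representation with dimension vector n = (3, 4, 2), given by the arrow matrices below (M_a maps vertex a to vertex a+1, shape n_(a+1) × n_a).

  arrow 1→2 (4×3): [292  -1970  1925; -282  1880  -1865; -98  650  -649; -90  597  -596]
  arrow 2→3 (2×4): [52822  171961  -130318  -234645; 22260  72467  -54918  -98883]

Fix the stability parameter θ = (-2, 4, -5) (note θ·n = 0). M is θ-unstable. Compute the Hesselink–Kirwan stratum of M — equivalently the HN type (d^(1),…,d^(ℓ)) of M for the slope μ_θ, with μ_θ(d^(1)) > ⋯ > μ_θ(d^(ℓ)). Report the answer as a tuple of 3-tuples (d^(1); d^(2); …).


Barcode: M ≅ I[1,2], I[1,3]^2, I[2,2]. HN layers by μ_θ (3 steps, strictly decreasing):
  μ^(1)=4; μ^(2)=-1/2; μ^(3)=-2

((0, 2, 0); (0, 2, 2); (3, 0, 0))


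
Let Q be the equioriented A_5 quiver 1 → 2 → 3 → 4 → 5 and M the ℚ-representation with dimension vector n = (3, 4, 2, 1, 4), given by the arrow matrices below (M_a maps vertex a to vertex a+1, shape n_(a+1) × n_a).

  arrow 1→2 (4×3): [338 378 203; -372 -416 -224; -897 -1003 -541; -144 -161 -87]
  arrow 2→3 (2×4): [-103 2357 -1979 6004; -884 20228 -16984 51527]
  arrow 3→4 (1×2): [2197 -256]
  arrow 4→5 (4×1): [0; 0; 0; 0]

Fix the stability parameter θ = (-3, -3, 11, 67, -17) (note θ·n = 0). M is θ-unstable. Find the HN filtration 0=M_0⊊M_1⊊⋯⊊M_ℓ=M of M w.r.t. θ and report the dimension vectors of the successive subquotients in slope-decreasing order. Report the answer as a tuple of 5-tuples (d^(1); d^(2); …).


Barcode: M ≅ I[1,2], I[1,3], I[1,4], I[2,2], I[5,5]^4. HN layers by μ_θ (4 steps, strictly decreasing):
  μ^(1)=67; μ^(2)=11; μ^(3)=-3; μ^(4)=-17

((0, 0, 0, 1, 0); (0, 0, 2, 0, 0); (3, 4, 0, 0, 0); (0, 0, 0, 0, 4))


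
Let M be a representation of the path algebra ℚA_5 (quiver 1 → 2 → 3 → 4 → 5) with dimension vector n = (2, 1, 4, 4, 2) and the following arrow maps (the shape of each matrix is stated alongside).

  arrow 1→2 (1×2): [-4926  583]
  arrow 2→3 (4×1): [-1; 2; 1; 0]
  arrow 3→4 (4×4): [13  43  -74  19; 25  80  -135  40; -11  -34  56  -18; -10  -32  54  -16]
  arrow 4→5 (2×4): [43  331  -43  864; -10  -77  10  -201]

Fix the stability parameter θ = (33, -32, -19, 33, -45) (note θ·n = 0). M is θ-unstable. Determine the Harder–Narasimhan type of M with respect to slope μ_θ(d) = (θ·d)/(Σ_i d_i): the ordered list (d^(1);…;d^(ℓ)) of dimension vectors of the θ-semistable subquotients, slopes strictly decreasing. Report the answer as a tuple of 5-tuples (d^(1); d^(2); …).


Via rank(M_{q-1}∘⋯∘M_p): M ≅ I[1,1], I[1,4], I[3,3], I[3,5]^2, I[4,4].
μ_θ-semistable layers: μ^(1)=33; μ^(2)=-6; μ^(3)=-19

((1, 0, 0, 2, 0); (1, 1, 1, 2, 2); (0, 0, 3, 0, 0))


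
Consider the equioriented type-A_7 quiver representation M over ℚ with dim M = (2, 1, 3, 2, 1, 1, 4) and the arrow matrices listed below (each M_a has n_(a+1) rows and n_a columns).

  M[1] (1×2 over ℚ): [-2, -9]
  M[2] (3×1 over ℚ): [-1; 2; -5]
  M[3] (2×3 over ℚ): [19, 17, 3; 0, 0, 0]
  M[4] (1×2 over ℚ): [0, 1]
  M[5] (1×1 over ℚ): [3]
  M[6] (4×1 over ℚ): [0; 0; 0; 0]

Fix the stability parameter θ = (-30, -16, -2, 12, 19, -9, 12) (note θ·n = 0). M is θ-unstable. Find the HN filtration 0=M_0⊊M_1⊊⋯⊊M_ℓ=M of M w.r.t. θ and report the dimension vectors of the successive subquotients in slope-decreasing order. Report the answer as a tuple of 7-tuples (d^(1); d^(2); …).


Via rank(M_{q-1}∘⋯∘M_p): M ≅ I[1,1], I[1,3], I[3,3], I[3,4], I[4,6], I[7,7]^4.
μ_θ-semistable layers: μ^(1)=12; μ^(2)=22/3; μ^(3)=-2; μ^(4)=-16; μ^(5)=-30

((0, 0, 0, 1, 0, 0, 4); (0, 0, 0, 1, 1, 1, 0); (0, 0, 3, 0, 0, 0, 0); (0, 1, 0, 0, 0, 0, 0); (2, 0, 0, 0, 0, 0, 0))


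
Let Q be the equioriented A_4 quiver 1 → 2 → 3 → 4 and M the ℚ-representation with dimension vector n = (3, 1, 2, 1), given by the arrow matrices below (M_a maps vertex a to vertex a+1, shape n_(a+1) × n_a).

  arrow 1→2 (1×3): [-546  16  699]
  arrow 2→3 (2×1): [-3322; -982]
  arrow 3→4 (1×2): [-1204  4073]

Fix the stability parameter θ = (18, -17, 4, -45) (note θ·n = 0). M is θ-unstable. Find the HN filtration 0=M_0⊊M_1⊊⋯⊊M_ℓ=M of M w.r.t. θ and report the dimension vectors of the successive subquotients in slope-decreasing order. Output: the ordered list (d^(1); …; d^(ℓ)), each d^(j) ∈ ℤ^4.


Interval decomposition of M: I[1,1]^2, I[1,4], I[3,3].
HN type (ℓ=3): μ^(1)=18; μ^(2)=4; μ^(3)=-10

((2, 0, 0, 0); (0, 0, 1, 0); (1, 1, 1, 1))


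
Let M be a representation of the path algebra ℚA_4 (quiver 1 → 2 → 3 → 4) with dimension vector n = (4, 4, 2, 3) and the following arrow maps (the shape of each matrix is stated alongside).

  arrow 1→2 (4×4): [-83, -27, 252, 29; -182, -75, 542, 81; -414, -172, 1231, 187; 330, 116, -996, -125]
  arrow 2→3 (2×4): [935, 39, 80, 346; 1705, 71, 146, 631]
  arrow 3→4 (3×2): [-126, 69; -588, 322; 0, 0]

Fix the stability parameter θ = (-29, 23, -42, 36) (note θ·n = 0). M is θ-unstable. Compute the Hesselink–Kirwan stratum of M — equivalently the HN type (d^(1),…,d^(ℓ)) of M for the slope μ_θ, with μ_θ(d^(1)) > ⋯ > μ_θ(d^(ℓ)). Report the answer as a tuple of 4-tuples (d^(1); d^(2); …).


Interval decomposition of M: I[1,2]^2, I[1,3], I[1,4], I[4,4]^2.
HN type (ℓ=4): μ^(1)=36; μ^(2)=23; μ^(3)=-19/2; μ^(4)=-29

((0, 0, 0, 3); (0, 2, 0, 0); (0, 2, 2, 0); (4, 0, 0, 0))


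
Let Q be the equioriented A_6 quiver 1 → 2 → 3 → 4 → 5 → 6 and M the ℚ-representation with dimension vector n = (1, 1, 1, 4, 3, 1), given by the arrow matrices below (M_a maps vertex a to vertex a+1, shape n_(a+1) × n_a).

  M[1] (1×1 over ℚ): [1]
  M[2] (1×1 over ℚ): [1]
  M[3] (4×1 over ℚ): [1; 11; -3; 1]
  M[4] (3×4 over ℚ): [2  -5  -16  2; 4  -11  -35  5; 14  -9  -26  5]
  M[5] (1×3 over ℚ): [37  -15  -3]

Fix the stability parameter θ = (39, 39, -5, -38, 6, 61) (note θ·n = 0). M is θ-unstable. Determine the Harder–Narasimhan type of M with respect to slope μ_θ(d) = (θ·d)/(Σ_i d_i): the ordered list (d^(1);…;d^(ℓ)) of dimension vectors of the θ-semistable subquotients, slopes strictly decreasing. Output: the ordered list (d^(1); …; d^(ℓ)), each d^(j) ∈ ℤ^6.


Barcode: M ≅ I[1,5], I[4,4], I[4,5], I[4,6]. HN layers by μ_θ (4 steps, strictly decreasing):
  μ^(1)=61; μ^(2)=41/5; μ^(3)=6; μ^(4)=-38

((0, 0, 0, 0, 0, 1); (1, 1, 1, 1, 1, 0); (0, 0, 0, 0, 2, 0); (0, 0, 0, 3, 0, 0))


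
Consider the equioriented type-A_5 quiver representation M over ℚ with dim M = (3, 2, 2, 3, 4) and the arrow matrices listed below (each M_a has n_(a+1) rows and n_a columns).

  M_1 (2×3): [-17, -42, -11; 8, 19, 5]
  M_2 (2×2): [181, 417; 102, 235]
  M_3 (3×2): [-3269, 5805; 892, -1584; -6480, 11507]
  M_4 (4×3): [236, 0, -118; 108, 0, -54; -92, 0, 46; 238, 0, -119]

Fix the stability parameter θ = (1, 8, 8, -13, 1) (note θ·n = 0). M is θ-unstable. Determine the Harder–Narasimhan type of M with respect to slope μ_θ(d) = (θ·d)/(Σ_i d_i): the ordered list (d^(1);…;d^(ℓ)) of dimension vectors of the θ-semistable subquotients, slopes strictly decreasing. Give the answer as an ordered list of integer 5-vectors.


Via rank(M_{q-1}∘⋯∘M_p): M ≅ I[1,1], I[1,4], I[1,5], I[4,4], I[5,5]^3.
μ_θ-semistable layers: μ^(1)=1; μ^(2)=-13

((3, 2, 2, 2, 4); (0, 0, 0, 1, 0))


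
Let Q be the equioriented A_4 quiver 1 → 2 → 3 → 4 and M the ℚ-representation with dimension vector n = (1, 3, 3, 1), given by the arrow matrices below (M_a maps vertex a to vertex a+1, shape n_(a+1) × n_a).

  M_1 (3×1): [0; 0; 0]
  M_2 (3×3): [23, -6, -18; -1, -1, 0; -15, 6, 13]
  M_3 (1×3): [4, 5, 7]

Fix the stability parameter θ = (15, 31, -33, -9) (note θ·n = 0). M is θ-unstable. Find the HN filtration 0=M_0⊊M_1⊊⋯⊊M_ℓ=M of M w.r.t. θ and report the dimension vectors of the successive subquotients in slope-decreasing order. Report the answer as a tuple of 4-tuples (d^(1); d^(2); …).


Via rank(M_{q-1}∘⋯∘M_p): M ≅ I[1,1], I[2,3]^2, I[2,4].
μ_θ-semistable layers: μ^(1)=15; μ^(2)=-1; μ^(3)=-11/3

((1, 0, 0, 0); (0, 2, 2, 0); (0, 1, 1, 1))


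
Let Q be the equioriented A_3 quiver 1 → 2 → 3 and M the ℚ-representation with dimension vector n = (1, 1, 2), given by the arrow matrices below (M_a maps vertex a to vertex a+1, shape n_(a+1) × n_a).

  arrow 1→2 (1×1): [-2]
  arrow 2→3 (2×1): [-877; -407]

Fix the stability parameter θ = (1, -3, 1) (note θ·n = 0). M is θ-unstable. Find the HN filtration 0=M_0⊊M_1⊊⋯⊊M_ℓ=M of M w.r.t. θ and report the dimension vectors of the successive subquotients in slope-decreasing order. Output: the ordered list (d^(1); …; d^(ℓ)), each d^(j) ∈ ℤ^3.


Barcode: M ≅ I[1,3], I[3,3]. HN layers by μ_θ (2 steps, strictly decreasing):
  μ^(1)=1; μ^(2)=-1

((0, 0, 2); (1, 1, 0))
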